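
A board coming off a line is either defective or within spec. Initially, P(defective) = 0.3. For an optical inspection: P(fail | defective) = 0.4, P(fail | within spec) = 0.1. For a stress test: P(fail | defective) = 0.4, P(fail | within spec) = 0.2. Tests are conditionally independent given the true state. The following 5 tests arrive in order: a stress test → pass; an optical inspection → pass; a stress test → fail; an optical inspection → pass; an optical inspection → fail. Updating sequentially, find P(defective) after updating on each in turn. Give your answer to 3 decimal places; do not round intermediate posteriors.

0.533

Each posterior becomes the prior for the next update.
After a stress test='pass': P(defective) = 0.6·0.3000 / (0.6·0.3000 + 0.8·0.7000) ≈ 0.2432
After an optical inspection='pass': P(defective) = 0.6·0.2432 / (0.6·0.2432 + 0.9·0.7568) ≈ 0.1765
After a stress test='fail': P(defective) = 0.4·0.1765 / (0.4·0.1765 + 0.2·0.8235) ≈ 0.3000
After an optical inspection='pass': P(defective) = 0.6·0.3000 / (0.6·0.3000 + 0.9·0.7000) ≈ 0.2222
After an optical inspection='fail': P(defective) = 0.4·0.2222 / (0.4·0.2222 + 0.1·0.7778) ≈ 0.5333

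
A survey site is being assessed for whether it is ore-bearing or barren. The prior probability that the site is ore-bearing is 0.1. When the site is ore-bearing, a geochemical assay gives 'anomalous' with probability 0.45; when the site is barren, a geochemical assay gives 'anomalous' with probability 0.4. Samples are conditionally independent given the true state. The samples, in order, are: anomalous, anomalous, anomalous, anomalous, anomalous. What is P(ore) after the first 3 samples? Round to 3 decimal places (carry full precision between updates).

0.137

After 'anomalous': P(ore) = 0.45·0.1000 / (0.45·0.1000 + 0.4·0.9000) ≈ 0.1111
After 'anomalous': P(ore) = 0.45·0.1111 / (0.45·0.1111 + 0.4·0.8889) ≈ 0.1233
After 'anomalous': P(ore) = 0.45·0.1233 / (0.45·0.1233 + 0.4·0.8767) ≈ 0.1366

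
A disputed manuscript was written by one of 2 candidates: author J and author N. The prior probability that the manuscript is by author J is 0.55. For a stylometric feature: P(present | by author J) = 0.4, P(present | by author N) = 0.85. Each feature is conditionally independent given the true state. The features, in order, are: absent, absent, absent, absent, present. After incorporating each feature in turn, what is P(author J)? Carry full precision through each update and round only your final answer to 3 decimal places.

Each posterior becomes the prior for the next update.
After 'absent': P(author J) = 0.6·0.5500 / (0.6·0.5500 + 0.15·0.4500) ≈ 0.8302
After 'absent': P(author J) = 0.6·0.8302 / (0.6·0.8302 + 0.15·0.1698) ≈ 0.9514
After 'absent': P(author J) = 0.6·0.9514 / (0.6·0.9514 + 0.15·0.0486) ≈ 0.9874
After 'absent': P(author J) = 0.6·0.9874 / (0.6·0.9874 + 0.15·0.0126) ≈ 0.9968
After 'present': P(author J) = 0.4·0.9968 / (0.4·0.9968 + 0.85·0.0032) ≈ 0.9933

0.993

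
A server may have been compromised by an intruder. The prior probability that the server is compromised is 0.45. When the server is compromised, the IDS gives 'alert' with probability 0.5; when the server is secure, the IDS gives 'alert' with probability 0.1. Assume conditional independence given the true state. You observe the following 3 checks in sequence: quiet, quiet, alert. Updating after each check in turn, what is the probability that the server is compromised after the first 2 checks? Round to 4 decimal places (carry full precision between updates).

After 'quiet': P(compromised) = 0.5·0.4500 / (0.5·0.4500 + 0.9·0.5500) ≈ 0.3125
After 'quiet': P(compromised) = 0.5·0.3125 / (0.5·0.3125 + 0.9·0.6875) ≈ 0.2016

0.2016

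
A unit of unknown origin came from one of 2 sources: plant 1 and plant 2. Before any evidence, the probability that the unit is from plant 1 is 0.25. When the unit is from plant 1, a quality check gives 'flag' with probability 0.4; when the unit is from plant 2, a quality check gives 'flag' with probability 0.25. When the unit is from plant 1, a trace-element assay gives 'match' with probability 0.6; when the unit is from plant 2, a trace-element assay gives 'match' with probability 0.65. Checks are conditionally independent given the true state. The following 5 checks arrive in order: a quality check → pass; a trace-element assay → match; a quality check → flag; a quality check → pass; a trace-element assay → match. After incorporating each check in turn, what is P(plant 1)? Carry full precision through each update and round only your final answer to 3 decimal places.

0.225

After a quality check='pass': P(plant 1) = 0.6·0.2500 / (0.6·0.2500 + 0.75·0.7500) ≈ 0.2105
After a trace-element assay='match': P(plant 1) = 0.6·0.2105 / (0.6·0.2105 + 0.65·0.7895) ≈ 0.1975
After a quality check='flag': P(plant 1) = 0.4·0.1975 / (0.4·0.1975 + 0.25·0.8025) ≈ 0.2826
After a quality check='pass': P(plant 1) = 0.6·0.2826 / (0.6·0.2826 + 0.75·0.7174) ≈ 0.2396
After a trace-element assay='match': P(plant 1) = 0.6·0.2396 / (0.6·0.2396 + 0.65·0.7604) ≈ 0.2253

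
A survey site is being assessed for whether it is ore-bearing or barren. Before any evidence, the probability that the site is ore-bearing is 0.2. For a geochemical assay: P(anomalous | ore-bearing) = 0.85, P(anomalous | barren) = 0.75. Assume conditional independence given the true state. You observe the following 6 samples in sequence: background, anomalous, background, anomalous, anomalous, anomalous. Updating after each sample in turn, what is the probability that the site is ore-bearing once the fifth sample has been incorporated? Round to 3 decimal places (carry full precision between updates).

After 'background': P(ore) = 0.15·0.2000 / (0.15·0.2000 + 0.25·0.8000) ≈ 0.1304
After 'anomalous': P(ore) = 0.85·0.1304 / (0.85·0.1304 + 0.75·0.8696) ≈ 0.1453
After 'background': P(ore) = 0.15·0.1453 / (0.15·0.1453 + 0.25·0.8547) ≈ 0.0926
After 'anomalous': P(ore) = 0.85·0.0926 / (0.85·0.0926 + 0.75·0.9074) ≈ 0.1036
After 'anomalous': P(ore) = 0.85·0.1036 / (0.85·0.1036 + 0.75·0.8964) ≈ 0.1158

0.116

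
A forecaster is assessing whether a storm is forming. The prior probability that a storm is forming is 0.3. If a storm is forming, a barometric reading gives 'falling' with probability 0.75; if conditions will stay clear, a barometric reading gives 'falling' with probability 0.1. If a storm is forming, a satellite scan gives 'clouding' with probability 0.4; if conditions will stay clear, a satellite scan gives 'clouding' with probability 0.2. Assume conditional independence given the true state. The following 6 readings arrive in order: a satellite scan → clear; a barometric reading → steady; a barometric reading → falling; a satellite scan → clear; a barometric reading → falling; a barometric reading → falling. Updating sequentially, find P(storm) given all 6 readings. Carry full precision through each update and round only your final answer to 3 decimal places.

Each posterior becomes the prior for the next update.
After a satellite scan='clear': P(storm) = 0.6·0.3000 / (0.6·0.3000 + 0.8·0.7000) ≈ 0.2432
After a barometric reading='steady': P(storm) = 0.25·0.2432 / (0.25·0.2432 + 0.9·0.7568) ≈ 0.0820
After a barometric reading='falling': P(storm) = 0.75·0.0820 / (0.75·0.0820 + 0.1·0.9180) ≈ 0.4011
After a satellite scan='clear': P(storm) = 0.6·0.4011 / (0.6·0.4011 + 0.8·0.5989) ≈ 0.3343
After a barometric reading='falling': P(storm) = 0.75·0.3343 / (0.75·0.3343 + 0.1·0.6657) ≈ 0.7902
After a barometric reading='falling': P(storm) = 0.75·0.7902 / (0.75·0.7902 + 0.1·0.2098) ≈ 0.9658

0.966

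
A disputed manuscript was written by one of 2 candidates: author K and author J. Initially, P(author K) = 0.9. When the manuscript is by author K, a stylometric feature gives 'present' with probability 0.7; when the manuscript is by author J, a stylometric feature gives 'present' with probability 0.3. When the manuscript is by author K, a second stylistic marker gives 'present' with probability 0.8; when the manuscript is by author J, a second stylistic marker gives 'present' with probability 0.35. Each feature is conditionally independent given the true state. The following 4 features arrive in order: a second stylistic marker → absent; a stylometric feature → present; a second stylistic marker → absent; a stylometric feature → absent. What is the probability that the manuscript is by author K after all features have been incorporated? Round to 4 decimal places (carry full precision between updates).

0.4601

After a second stylistic marker='absent': P(author K) = 0.2·0.9000 / (0.2·0.9000 + 0.65·0.1000) ≈ 0.7347
After a stylometric feature='present': P(author K) = 0.7·0.7347 / (0.7·0.7347 + 0.3·0.2653) ≈ 0.8660
After a second stylistic marker='absent': P(author K) = 0.2·0.8660 / (0.2·0.8660 + 0.65·0.1340) ≈ 0.6653
After a stylometric feature='absent': P(author K) = 0.3·0.6653 / (0.3·0.6653 + 0.7·0.3347) ≈ 0.4601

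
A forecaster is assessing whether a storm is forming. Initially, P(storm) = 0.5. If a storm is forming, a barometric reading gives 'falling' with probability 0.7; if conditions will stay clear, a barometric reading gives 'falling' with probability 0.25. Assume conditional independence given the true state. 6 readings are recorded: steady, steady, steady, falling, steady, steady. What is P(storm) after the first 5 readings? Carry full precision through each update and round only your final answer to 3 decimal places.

After 'steady': P(storm) = 0.3·0.5000 / (0.3·0.5000 + 0.75·0.5000) ≈ 0.2857
After 'steady': P(storm) = 0.3·0.2857 / (0.3·0.2857 + 0.75·0.7143) ≈ 0.1379
After 'steady': P(storm) = 0.3·0.1379 / (0.3·0.1379 + 0.75·0.8621) ≈ 0.0602
After 'falling': P(storm) = 0.7·0.0602 / (0.7·0.0602 + 0.25·0.9398) ≈ 0.1520
After 'steady': P(storm) = 0.3·0.1520 / (0.3·0.1520 + 0.75·0.8480) ≈ 0.0669

0.067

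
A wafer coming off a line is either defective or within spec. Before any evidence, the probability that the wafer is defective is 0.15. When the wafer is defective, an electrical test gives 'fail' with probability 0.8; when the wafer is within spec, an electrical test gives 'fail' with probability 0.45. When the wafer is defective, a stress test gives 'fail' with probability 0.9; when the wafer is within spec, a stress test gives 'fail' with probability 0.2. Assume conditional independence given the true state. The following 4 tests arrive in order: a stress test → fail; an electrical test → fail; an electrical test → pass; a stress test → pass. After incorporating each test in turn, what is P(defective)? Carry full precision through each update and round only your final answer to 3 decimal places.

0.060

After a stress test='fail': P(defective) = 0.9·0.1500 / (0.9·0.1500 + 0.2·0.8500) ≈ 0.4426
After an electrical test='fail': P(defective) = 0.8·0.4426 / (0.8·0.4426 + 0.45·0.5574) ≈ 0.5854
After an electrical test='pass': P(defective) = 0.2·0.5854 / (0.2·0.5854 + 0.55·0.4146) ≈ 0.3392
After a stress test='pass': P(defective) = 0.1·0.3392 / (0.1·0.3392 + 0.8·0.6608) ≈ 0.0603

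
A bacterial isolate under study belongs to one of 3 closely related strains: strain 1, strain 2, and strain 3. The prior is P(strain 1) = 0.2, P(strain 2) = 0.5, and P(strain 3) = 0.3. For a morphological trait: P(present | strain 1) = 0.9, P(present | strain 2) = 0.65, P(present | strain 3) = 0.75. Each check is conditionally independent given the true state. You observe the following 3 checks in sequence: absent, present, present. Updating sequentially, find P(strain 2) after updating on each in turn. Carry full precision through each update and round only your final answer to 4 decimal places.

Each posterior becomes the prior for the next update.
After 'absent': normaliser = 0.1·0.2000 + 0.35·0.5000 + 0.25·0.3000; P(strain 1) ≈ 0.0741, P(strain 2) ≈ 0.6481, P(strain 3) ≈ 0.2778
After 'present': normaliser = 0.9·0.0741 + 0.65·0.6481 + 0.75·0.2778; P(strain 1) ≈ 0.0957, P(strain 2) ≈ 0.6051, P(strain 3) ≈ 0.2992
After 'present': normaliser = 0.9·0.0957 + 0.65·0.6051 + 0.75·0.2992; P(strain 1) ≈ 0.1224, P(strain 2) ≈ 0.5588, P(strain 3) ≈ 0.3188

0.5588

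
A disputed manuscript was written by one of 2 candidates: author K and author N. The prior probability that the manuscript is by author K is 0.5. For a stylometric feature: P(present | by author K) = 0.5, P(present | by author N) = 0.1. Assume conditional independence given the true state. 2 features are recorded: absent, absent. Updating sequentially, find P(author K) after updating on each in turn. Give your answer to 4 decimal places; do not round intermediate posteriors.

0.2358

Apply Bayes' rule sequentially, carrying P(author K) forward.
After 'absent': P(author K) = 0.5·0.5000 / (0.5·0.5000 + 0.9·0.5000) ≈ 0.3571
After 'absent': P(author K) = 0.5·0.3571 / (0.5·0.3571 + 0.9·0.6429) ≈ 0.2358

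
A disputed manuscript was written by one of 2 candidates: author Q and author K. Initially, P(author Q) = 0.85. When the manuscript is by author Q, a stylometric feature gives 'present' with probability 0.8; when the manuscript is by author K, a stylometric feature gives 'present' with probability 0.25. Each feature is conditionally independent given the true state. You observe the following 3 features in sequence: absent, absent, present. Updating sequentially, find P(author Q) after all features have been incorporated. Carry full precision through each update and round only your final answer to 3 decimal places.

Each posterior becomes the prior for the next update.
After 'absent': P(author Q) = 0.2·0.8500 / (0.2·0.8500 + 0.75·0.1500) ≈ 0.6018
After 'absent': P(author Q) = 0.2·0.6018 / (0.2·0.6018 + 0.75·0.3982) ≈ 0.2872
After 'present': P(author Q) = 0.8·0.2872 / (0.8·0.2872 + 0.25·0.7128) ≈ 0.5632

0.563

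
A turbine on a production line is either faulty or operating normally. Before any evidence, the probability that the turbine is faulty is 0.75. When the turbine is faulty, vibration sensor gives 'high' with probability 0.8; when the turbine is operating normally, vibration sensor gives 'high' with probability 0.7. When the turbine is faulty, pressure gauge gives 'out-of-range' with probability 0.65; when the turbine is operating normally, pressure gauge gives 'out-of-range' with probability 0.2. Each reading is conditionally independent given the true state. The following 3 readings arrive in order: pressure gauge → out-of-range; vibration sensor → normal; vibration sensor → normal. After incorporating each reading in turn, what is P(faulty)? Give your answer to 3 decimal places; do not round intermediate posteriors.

0.813

After pressure gauge='out-of-range': P(faulty) = 0.65·0.7500 / (0.65·0.7500 + 0.2·0.2500) ≈ 0.9070
After vibration sensor='normal': P(faulty) = 0.2·0.9070 / (0.2·0.9070 + 0.3·0.0930) ≈ 0.8667
After vibration sensor='normal': P(faulty) = 0.2·0.8667 / (0.2·0.8667 + 0.3·0.1333) ≈ 0.8125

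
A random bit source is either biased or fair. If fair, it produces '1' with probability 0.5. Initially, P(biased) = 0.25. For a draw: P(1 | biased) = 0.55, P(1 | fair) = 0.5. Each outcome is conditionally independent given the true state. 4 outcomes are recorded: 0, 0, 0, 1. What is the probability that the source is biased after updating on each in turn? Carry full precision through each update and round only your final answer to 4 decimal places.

0.2109

After '0': P(biased) = 0.45·0.2500 / (0.45·0.2500 + 0.5·0.7500) ≈ 0.2308
After '0': P(biased) = 0.45·0.2308 / (0.45·0.2308 + 0.5·0.7692) ≈ 0.2126
After '0': P(biased) = 0.45·0.2126 / (0.45·0.2126 + 0.5·0.7874) ≈ 0.1955
After '1': P(biased) = 0.55·0.1955 / (0.55·0.1955 + 0.5·0.8045) ≈ 0.2109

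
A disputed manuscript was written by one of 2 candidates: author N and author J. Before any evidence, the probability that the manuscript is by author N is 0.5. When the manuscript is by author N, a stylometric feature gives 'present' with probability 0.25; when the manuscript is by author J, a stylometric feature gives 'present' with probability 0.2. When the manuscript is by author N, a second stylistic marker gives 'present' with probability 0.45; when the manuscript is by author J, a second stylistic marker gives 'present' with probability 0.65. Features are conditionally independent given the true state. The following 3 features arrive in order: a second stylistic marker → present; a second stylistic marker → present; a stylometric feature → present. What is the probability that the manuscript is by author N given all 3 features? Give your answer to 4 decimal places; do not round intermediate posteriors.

0.3747

Each posterior becomes the prior for the next update.
After a second stylistic marker='present': P(author N) = 0.45·0.5000 / (0.45·0.5000 + 0.65·0.5000) ≈ 0.4091
After a second stylistic marker='present': P(author N) = 0.45·0.4091 / (0.45·0.4091 + 0.65·0.5909) ≈ 0.3240
After a stylometric feature='present': P(author N) = 0.25·0.3240 / (0.25·0.3240 + 0.2·0.6760) ≈ 0.3747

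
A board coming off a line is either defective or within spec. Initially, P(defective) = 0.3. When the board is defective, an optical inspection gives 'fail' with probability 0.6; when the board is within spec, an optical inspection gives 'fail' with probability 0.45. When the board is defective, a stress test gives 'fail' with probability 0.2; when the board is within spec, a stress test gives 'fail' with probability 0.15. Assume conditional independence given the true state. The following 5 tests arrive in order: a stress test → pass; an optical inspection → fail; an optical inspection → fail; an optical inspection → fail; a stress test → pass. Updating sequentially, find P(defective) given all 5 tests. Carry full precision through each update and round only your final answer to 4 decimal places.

0.4736

After a stress test='pass': P(defective) = 0.8·0.3000 / (0.8·0.3000 + 0.85·0.7000) ≈ 0.2874
After an optical inspection='fail': P(defective) = 0.6·0.2874 / (0.6·0.2874 + 0.45·0.7126) ≈ 0.3497
After an optical inspection='fail': P(defective) = 0.6·0.3497 / (0.6·0.3497 + 0.45·0.6503) ≈ 0.4176
After an optical inspection='fail': P(defective) = 0.6·0.4176 / (0.6·0.4176 + 0.45·0.5824) ≈ 0.4888
After a stress test='pass': P(defective) = 0.8·0.4888 / (0.8·0.4888 + 0.85·0.5112) ≈ 0.4736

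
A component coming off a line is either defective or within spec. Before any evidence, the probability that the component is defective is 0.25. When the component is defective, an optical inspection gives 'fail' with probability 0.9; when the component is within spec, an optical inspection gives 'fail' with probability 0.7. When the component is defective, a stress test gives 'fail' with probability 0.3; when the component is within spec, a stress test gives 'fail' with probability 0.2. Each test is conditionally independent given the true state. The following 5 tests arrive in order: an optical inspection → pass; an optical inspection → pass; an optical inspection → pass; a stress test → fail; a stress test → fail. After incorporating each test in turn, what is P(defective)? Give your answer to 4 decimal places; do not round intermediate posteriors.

0.0270

After an optical inspection='pass': P(defective) = 0.1·0.2500 / (0.1·0.2500 + 0.3·0.7500) ≈ 0.1000
After an optical inspection='pass': P(defective) = 0.1·0.1000 / (0.1·0.1000 + 0.3·0.9000) ≈ 0.0357
After an optical inspection='pass': P(defective) = 0.1·0.0357 / (0.1·0.0357 + 0.3·0.9643) ≈ 0.0122
After a stress test='fail': P(defective) = 0.3·0.0122 / (0.3·0.0122 + 0.2·0.9878) ≈ 0.0182
After a stress test='fail': P(defective) = 0.3·0.0182 / (0.3·0.0182 + 0.2·0.9818) ≈ 0.0270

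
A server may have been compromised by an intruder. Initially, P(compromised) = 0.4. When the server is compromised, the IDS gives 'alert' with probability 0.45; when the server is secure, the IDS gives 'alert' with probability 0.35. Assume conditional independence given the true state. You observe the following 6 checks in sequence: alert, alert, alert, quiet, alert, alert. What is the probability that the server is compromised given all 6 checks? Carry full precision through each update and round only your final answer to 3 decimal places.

After 'alert': P(compromised) = 0.45·0.4000 / (0.45·0.4000 + 0.35·0.6000) ≈ 0.4615
After 'alert': P(compromised) = 0.45·0.4615 / (0.45·0.4615 + 0.35·0.5385) ≈ 0.5243
After 'alert': P(compromised) = 0.45·0.5243 / (0.45·0.5243 + 0.35·0.4757) ≈ 0.5862
After 'quiet': P(compromised) = 0.55·0.5862 / (0.55·0.5862 + 0.65·0.4138) ≈ 0.5452
After 'alert': P(compromised) = 0.45·0.5452 / (0.45·0.5452 + 0.35·0.4548) ≈ 0.6065
After 'alert': P(compromised) = 0.45·0.6065 / (0.45·0.6065 + 0.35·0.3935) ≈ 0.6646

0.665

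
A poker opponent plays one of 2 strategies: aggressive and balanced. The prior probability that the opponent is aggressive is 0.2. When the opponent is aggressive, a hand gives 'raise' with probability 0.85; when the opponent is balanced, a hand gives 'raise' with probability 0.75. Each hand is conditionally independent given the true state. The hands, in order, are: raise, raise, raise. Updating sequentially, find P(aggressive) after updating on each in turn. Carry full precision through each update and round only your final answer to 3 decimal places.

0.267

After 'raise': P(aggressive) = 0.85·0.2000 / (0.85·0.2000 + 0.75·0.8000) ≈ 0.2208
After 'raise': P(aggressive) = 0.85·0.2208 / (0.85·0.2208 + 0.75·0.7792) ≈ 0.2431
After 'raise': P(aggressive) = 0.85·0.2431 / (0.85·0.2431 + 0.75·0.7569) ≈ 0.2668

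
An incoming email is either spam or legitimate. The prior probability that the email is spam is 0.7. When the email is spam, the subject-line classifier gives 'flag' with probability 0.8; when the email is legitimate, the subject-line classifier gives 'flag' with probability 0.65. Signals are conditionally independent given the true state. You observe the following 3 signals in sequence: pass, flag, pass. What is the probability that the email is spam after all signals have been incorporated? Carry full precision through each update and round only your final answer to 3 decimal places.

0.484

Each posterior becomes the prior for the next update.
After 'pass': P(spam) = 0.2·0.7000 / (0.2·0.7000 + 0.35·0.3000) ≈ 0.5714
After 'flag': P(spam) = 0.8·0.5714 / (0.8·0.5714 + 0.65·0.4286) ≈ 0.6214
After 'pass': P(spam) = 0.2·0.6214 / (0.2·0.6214 + 0.35·0.3786) ≈ 0.4839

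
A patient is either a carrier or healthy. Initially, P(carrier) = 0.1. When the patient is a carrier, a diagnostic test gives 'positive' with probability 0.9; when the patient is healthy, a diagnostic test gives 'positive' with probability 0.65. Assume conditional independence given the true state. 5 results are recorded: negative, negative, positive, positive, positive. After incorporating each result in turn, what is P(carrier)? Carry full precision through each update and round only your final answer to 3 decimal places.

0.024

After 'negative': P(carrier) = 0.1·0.1000 / (0.1·0.1000 + 0.35·0.9000) ≈ 0.0308
After 'negative': P(carrier) = 0.1·0.0308 / (0.1·0.0308 + 0.35·0.9692) ≈ 0.0090
After 'positive': P(carrier) = 0.9·0.0090 / (0.9·0.0090 + 0.65·0.9910) ≈ 0.0124
After 'positive': P(carrier) = 0.9·0.0124 / (0.9·0.0124 + 0.65·0.9876) ≈ 0.0171
After 'positive': P(carrier) = 0.9·0.0171 / (0.9·0.0171 + 0.65·0.9829) ≈ 0.0235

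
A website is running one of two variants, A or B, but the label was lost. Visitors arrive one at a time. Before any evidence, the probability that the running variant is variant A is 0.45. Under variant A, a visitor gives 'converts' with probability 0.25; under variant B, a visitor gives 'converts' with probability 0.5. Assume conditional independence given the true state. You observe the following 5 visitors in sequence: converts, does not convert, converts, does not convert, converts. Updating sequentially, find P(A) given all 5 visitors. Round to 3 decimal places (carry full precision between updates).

0.187

After 'converts': P(A) = 0.25·0.4500 / (0.25·0.4500 + 0.5·0.5500) ≈ 0.2903
After 'does not convert': P(A) = 0.75·0.2903 / (0.75·0.2903 + 0.5·0.7097) ≈ 0.3803
After 'converts': P(A) = 0.25·0.3803 / (0.25·0.3803 + 0.5·0.6197) ≈ 0.2348
After 'does not convert': P(A) = 0.75·0.2348 / (0.75·0.2348 + 0.5·0.7652) ≈ 0.3152
After 'converts': P(A) = 0.25·0.3152 / (0.25·0.3152 + 0.5·0.6848) ≈ 0.1871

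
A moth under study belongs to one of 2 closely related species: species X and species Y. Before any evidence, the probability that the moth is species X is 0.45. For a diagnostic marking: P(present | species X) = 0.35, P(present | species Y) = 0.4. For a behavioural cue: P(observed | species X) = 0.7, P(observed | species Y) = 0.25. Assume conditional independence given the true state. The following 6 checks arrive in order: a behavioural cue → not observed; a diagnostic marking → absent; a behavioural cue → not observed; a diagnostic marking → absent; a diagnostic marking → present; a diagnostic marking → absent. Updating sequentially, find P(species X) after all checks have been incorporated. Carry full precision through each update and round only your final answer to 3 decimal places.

0.127

After a behavioural cue='not observed': P(species X) = 0.3·0.4500 / (0.3·0.4500 + 0.75·0.5500) ≈ 0.2466
After a diagnostic marking='absent': P(species X) = 0.65·0.2466 / (0.65·0.2466 + 0.6·0.7534) ≈ 0.2617
After a behavioural cue='not observed': P(species X) = 0.3·0.2617 / (0.3·0.2617 + 0.75·0.7383) ≈ 0.1242
After a diagnostic marking='absent': P(species X) = 0.65·0.1242 / (0.65·0.1242 + 0.6·0.8758) ≈ 0.1332
After a diagnostic marking='present': P(species X) = 0.35·0.1332 / (0.35·0.1332 + 0.4·0.8668) ≈ 0.1185
After a diagnostic marking='absent': P(species X) = 0.65·0.1185 / (0.65·0.1185 + 0.6·0.8815) ≈ 0.1271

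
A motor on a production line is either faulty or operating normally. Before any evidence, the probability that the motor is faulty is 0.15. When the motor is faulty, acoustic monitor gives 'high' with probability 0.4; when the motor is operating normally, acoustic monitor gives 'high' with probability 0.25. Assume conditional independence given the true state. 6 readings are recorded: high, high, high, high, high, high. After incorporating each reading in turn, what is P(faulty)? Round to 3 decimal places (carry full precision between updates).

0.748

After 'high': P(faulty) = 0.4·0.1500 / (0.4·0.1500 + 0.25·0.8500) ≈ 0.2202
After 'high': P(faulty) = 0.4·0.2202 / (0.4·0.2202 + 0.25·0.7798) ≈ 0.3112
After 'high': P(faulty) = 0.4·0.3112 / (0.4·0.3112 + 0.25·0.6888) ≈ 0.4196
After 'high': P(faulty) = 0.4·0.4196 / (0.4·0.4196 + 0.25·0.5804) ≈ 0.5363
After 'high': P(faulty) = 0.4·0.5363 / (0.4·0.5363 + 0.25·0.4637) ≈ 0.6492
After 'high': P(faulty) = 0.4·0.6492 / (0.4·0.6492 + 0.25·0.3508) ≈ 0.7475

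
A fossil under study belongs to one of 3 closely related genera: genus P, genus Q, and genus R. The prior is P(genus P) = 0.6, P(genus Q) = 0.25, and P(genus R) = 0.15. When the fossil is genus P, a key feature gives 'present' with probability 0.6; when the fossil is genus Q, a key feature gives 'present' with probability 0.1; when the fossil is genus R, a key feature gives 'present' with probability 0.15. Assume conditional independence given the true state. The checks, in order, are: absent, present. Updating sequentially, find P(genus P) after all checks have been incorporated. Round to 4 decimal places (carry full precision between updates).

After 'absent': normaliser = 0.4·0.6000 + 0.9·0.2500 + 0.85·0.1500; P(genus P) ≈ 0.4051, P(genus Q) ≈ 0.3797, P(genus R) ≈ 0.2152
After 'present': normaliser = 0.6·0.4051 + 0.1·0.3797 + 0.15·0.2152; P(genus P) ≈ 0.7758, P(genus Q) ≈ 0.1212, P(genus R) ≈ 0.1030

0.7758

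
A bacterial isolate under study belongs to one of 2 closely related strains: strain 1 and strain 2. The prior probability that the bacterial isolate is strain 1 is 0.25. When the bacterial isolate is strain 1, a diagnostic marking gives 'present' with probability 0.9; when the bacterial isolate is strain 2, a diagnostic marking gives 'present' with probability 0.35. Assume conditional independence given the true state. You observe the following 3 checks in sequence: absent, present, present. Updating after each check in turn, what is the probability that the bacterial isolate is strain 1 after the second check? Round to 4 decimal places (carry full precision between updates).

After 'absent': P(strain 1) = 0.1·0.2500 / (0.1·0.2500 + 0.65·0.7500) ≈ 0.0488
After 'present': P(strain 1) = 0.9·0.0488 / (0.9·0.0488 + 0.35·0.9512) ≈ 0.1165

0.1165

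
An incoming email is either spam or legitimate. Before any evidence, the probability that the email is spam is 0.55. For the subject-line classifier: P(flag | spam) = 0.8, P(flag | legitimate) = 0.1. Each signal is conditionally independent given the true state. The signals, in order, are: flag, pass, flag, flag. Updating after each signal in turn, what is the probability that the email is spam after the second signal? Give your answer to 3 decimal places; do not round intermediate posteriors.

0.685

After 'flag': P(spam) = 0.8·0.5500 / (0.8·0.5500 + 0.1·0.4500) ≈ 0.9072
After 'pass': P(spam) = 0.2·0.9072 / (0.2·0.9072 + 0.9·0.0928) ≈ 0.6848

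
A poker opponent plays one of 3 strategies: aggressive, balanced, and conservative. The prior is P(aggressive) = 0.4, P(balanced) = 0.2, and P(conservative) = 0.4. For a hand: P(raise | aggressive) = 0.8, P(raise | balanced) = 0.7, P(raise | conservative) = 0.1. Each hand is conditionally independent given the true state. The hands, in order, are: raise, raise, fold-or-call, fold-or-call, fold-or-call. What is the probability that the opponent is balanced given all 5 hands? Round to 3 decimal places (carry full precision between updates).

Apply Bayes' rule sequentially, carrying P(balanced) forward.
After 'raise': normaliser = 0.8·0.4000 + 0.7·0.2000 + 0.1·0.4000; P(aggressive) ≈ 0.6400, P(balanced) ≈ 0.2800, P(conservative) ≈ 0.0800
After 'raise': normaliser = 0.8·0.6400 + 0.7·0.2800 + 0.1·0.0800; P(aggressive) ≈ 0.7151, P(balanced) ≈ 0.2737, P(conservative) ≈ 0.0112
After 'fold-or-call': normaliser = 0.2·0.7151 + 0.3·0.2737 + 0.9·0.0112; P(aggressive) ≈ 0.6081, P(balanced) ≈ 0.3492, P(conservative) ≈ 0.0428
After 'fold-or-call': normaliser = 0.2·0.6081 + 0.3·0.3492 + 0.9·0.0428; P(aggressive) ≈ 0.4592, P(balanced) ≈ 0.3955, P(conservative) ≈ 0.1453
After 'fold-or-call': normaliser = 0.2·0.4592 + 0.3·0.3955 + 0.9·0.1453; P(aggressive) ≈ 0.2691, P(balanced) ≈ 0.3477, P(conservative) ≈ 0.3832

0.348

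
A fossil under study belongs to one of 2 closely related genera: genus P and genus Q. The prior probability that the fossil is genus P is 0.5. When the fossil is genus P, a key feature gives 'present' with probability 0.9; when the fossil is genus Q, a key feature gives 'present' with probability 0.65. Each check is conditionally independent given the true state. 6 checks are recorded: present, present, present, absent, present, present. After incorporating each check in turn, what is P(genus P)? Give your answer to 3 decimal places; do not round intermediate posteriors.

After 'present': P(genus P) = 0.9·0.5000 / (0.9·0.5000 + 0.65·0.5000) ≈ 0.5806
After 'present': P(genus P) = 0.9·0.5806 / (0.9·0.5806 + 0.65·0.4194) ≈ 0.6572
After 'present': P(genus P) = 0.9·0.6572 / (0.9·0.6572 + 0.65·0.3428) ≈ 0.7264
After 'absent': P(genus P) = 0.1·0.7264 / (0.1·0.7264 + 0.35·0.2736) ≈ 0.4313
After 'present': P(genus P) = 0.9·0.4313 / (0.9·0.4313 + 0.65·0.5687) ≈ 0.5122
After 'present': P(genus P) = 0.9·0.5122 / (0.9·0.5122 + 0.65·0.4878) ≈ 0.5925

0.593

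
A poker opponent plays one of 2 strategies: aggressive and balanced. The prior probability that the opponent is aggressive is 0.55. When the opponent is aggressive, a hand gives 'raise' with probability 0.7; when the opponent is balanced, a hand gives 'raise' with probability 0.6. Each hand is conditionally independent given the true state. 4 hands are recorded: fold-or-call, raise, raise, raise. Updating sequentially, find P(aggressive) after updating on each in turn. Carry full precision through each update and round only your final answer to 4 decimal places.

0.5928

After 'fold-or-call': P(aggressive) = 0.3·0.5500 / (0.3·0.5500 + 0.4·0.4500) ≈ 0.4783
After 'raise': P(aggressive) = 0.7·0.4783 / (0.7·0.4783 + 0.6·0.5217) ≈ 0.5168
After 'raise': P(aggressive) = 0.7·0.5168 / (0.7·0.5168 + 0.6·0.4832) ≈ 0.5551
After 'raise': P(aggressive) = 0.7·0.5551 / (0.7·0.5551 + 0.6·0.4449) ≈ 0.5928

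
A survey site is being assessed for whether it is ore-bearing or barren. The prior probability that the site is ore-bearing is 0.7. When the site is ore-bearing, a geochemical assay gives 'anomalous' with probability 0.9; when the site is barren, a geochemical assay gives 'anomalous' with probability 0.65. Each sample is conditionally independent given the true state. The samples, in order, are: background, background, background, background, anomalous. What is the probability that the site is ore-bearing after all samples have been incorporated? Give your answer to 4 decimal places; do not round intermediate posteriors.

After 'background': P(ore) = 0.1·0.7000 / (0.1·0.7000 + 0.35·0.3000) ≈ 0.4000
After 'background': P(ore) = 0.1·0.4000 / (0.1·0.4000 + 0.35·0.6000) ≈ 0.1600
After 'background': P(ore) = 0.1·0.1600 / (0.1·0.1600 + 0.35·0.8400) ≈ 0.0516
After 'background': P(ore) = 0.1·0.0516 / (0.1·0.0516 + 0.35·0.9484) ≈ 0.0153
After 'anomalous': P(ore) = 0.9·0.0153 / (0.9·0.0153 + 0.65·0.9847) ≈ 0.0211

0.0211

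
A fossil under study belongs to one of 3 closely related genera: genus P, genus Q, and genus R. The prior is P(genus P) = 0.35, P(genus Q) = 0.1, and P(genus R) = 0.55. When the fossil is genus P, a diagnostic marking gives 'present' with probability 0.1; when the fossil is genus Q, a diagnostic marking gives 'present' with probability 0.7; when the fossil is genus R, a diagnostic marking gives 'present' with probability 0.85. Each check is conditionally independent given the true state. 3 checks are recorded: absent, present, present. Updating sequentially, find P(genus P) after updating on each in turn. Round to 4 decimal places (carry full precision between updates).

Apply Bayes' rule sequentially, carrying P(genus P) forward.
After 'absent': normaliser = 0.9·0.3500 + 0.3·0.1000 + 0.15·0.5500; P(genus P) ≈ 0.7368, P(genus Q) ≈ 0.0702, P(genus R) ≈ 0.1930
After 'present': normaliser = 0.1·0.7368 + 0.7·0.0702 + 0.85·0.1930; P(genus P) ≈ 0.2569, P(genus Q) ≈ 0.1713, P(genus R) ≈ 0.5719
After 'present': normaliser = 0.1·0.2569 + 0.7·0.1713 + 0.85·0.5719; P(genus P) ≈ 0.0407, P(genus Q) ≈ 0.1898, P(genus R) ≈ 0.7695

0.0407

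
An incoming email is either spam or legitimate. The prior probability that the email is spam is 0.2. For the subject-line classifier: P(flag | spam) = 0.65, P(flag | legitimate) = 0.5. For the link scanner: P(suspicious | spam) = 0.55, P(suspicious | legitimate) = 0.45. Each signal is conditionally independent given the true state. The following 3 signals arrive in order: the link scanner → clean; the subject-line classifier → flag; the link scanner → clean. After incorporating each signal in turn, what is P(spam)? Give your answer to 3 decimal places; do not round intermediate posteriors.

0.179

After the link scanner='clean': P(spam) = 0.45·0.2000 / (0.45·0.2000 + 0.55·0.8000) ≈ 0.1698
After the subject-line classifier='flag': P(spam) = 0.65·0.1698 / (0.65·0.1698 + 0.5·0.8302) ≈ 0.2101
After the link scanner='clean': P(spam) = 0.45·0.2101 / (0.45·0.2101 + 0.55·0.7899) ≈ 0.1787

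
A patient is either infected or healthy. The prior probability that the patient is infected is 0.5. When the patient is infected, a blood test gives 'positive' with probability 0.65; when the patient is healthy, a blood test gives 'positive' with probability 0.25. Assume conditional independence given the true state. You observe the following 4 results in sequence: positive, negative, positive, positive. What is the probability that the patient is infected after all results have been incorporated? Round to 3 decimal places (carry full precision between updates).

After 'positive': P(infected) = 0.65·0.5000 / (0.65·0.5000 + 0.25·0.5000) ≈ 0.7222
After 'negative': P(infected) = 0.35·0.7222 / (0.35·0.7222 + 0.75·0.2778) ≈ 0.5482
After 'positive': P(infected) = 0.65·0.5482 / (0.65·0.5482 + 0.25·0.4518) ≈ 0.7593
After 'positive': P(infected) = 0.65·0.7593 / (0.65·0.7593 + 0.25·0.2407) ≈ 0.8913

0.891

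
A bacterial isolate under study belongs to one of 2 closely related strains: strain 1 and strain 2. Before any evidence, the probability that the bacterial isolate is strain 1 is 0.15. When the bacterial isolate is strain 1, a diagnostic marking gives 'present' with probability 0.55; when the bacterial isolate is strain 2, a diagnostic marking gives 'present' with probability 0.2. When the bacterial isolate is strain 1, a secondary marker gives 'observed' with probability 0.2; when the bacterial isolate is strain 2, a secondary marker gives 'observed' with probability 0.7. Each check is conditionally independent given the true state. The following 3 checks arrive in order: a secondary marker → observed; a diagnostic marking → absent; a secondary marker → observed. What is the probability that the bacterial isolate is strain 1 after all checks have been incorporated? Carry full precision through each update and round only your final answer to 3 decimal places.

0.008

After a secondary marker='observed': P(strain 1) = 0.2·0.1500 / (0.2·0.1500 + 0.7·0.8500) ≈ 0.0480
After a diagnostic marking='absent': P(strain 1) = 0.45·0.0480 / (0.45·0.0480 + 0.8·0.9520) ≈ 0.0276
After a secondary marker='observed': P(strain 1) = 0.2·0.0276 / (0.2·0.0276 + 0.7·0.9724) ≈ 0.0080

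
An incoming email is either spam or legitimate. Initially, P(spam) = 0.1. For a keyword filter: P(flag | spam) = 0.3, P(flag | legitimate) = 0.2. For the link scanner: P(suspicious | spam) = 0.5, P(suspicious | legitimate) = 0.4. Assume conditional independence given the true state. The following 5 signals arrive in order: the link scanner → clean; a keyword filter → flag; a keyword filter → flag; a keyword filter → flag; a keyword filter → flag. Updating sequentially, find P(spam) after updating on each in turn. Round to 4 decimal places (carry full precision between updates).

0.3191

After the link scanner='clean': P(spam) = 0.5·0.1000 / (0.5·0.1000 + 0.6·0.9000) ≈ 0.0847
After a keyword filter='flag': P(spam) = 0.3·0.0847 / (0.3·0.0847 + 0.2·0.9153) ≈ 0.1220
After a keyword filter='flag': P(spam) = 0.3·0.1220 / (0.3·0.1220 + 0.2·0.8780) ≈ 0.1724
After a keyword filter='flag': P(spam) = 0.3·0.1724 / (0.3·0.1724 + 0.2·0.8276) ≈ 0.2381
After a keyword filter='flag': P(spam) = 0.3·0.2381 / (0.3·0.2381 + 0.2·0.7619) ≈ 0.3191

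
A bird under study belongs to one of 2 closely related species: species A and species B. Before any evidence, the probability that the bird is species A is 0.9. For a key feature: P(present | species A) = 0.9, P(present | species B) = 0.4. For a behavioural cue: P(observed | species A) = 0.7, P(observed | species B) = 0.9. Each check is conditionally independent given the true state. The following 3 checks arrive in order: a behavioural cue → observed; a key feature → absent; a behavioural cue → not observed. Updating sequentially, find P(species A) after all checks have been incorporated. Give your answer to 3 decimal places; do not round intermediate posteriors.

After a behavioural cue='observed': P(species A) = 0.7·0.9000 / (0.7·0.9000 + 0.9·0.1000) ≈ 0.8750
After a key feature='absent': P(species A) = 0.1·0.8750 / (0.1·0.8750 + 0.6·0.1250) ≈ 0.5385
After a behavioural cue='not observed': P(species A) = 0.3·0.5385 / (0.3·0.5385 + 0.1·0.4615) ≈ 0.7778

0.778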